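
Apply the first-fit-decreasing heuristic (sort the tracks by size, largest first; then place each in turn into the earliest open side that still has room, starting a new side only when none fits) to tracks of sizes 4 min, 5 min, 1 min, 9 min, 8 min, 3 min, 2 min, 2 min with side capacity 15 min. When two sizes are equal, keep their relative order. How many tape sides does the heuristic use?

Sorted descending: 9, 8, 5, 4, 3, 2, 2, 1.
  9 → side 1 (new)  [load 9/15]
  8 → side 2 (new)  [load 8/15]
  5 → side 1  [load 14/15]
  4 → side 2  [load 12/15]
  3 → side 2  [load 15/15]
  2 → side 3 (new)  [load 2/15]
  2 → side 3  [load 4/15]
  1 → side 1  [load 15/15]
3 tape sides opened.

3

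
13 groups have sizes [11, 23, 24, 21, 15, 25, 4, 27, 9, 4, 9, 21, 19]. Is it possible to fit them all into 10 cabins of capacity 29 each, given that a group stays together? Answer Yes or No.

A valid assignment using 9 cabins:
  cabin 1: 27 = 27
  cabin 2: 25 + 4 = 29
  cabin 3: 24 + 4 = 28
  cabin 4: 23 = 23
  cabin 5: 21 = 21
  cabin 6: 21 = 21
  cabin 7: 19 + 9 = 28
  cabin 8: 15 + 11 = 26
  cabin 9: 9 = 9
That uses only 9 ≤ 10, so 10 cabins are enough.

Yes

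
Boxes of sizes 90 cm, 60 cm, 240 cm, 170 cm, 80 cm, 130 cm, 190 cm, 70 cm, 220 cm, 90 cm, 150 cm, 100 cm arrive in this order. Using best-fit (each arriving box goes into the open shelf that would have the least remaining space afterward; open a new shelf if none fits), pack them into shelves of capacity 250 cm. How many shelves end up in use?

  90 → shelf 1 (new)  [load 90/250]
  60 → shelf 1  [load 150/250]
  240 → shelf 2 (new)  [load 240/250]
  170 → shelf 3 (new)  [load 170/250]
  80 → shelf 3  [load 250/250]
  130 → shelf 4 (new)  [load 130/250]
  190 → shelf 5 (new)  [load 190/250]
  70 → shelf 1  [load 220/250]
  220 → shelf 6 (new)  [load 220/250]
  90 → shelf 4  [load 220/250]
  150 → shelf 7 (new)  [load 150/250]
  100 → shelf 7  [load 250/250]
7 shelves opened.

7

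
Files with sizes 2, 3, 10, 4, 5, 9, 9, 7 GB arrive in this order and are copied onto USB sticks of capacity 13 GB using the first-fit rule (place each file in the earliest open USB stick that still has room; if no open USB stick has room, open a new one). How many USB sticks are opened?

  2 → USB stick 1 (new)  [load 2/13]
  3 → USB stick 1  [load 5/13]
  10 → USB stick 2 (new)  [load 10/13]
  4 → USB stick 1  [load 9/13]
  5 → USB stick 3 (new)  [load 5/13]
  9 → USB stick 4 (new)  [load 9/13]
  9 → USB stick 5 (new)  [load 9/13]
  7 → USB stick 3  [load 12/13]
5 USB sticks opened.

5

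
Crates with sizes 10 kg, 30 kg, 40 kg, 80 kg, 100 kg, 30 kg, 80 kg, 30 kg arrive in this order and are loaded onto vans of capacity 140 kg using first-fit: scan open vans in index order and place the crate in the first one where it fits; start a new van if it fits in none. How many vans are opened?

  10 → van 1 (new)  [load 10/140]
  30 → van 1  [load 40/140]
  40 → van 1  [load 80/140]
  80 → van 2 (new)  [load 80/140]
  100 → van 3 (new)  [load 100/140]
  30 → van 1  [load 110/140]
  80 → van 4 (new)  [load 80/140]
  30 → van 1  [load 140/140]
4 vans opened.

4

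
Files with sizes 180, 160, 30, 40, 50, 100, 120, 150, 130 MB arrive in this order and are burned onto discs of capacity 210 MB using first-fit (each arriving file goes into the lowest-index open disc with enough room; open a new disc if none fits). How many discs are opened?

  180 → disc 1 (new)  [load 180/210]
  160 → disc 2 (new)  [load 160/210]
  30 → disc 1  [load 210/210]
  40 → disc 2  [load 200/210]
  50 → disc 3 (new)  [load 50/210]
  100 → disc 3  [load 150/210]
  120 → disc 4 (new)  [load 120/210]
  150 → disc 5 (new)  [load 150/210]
  130 → disc 6 (new)  [load 130/210]
6 discs opened.

6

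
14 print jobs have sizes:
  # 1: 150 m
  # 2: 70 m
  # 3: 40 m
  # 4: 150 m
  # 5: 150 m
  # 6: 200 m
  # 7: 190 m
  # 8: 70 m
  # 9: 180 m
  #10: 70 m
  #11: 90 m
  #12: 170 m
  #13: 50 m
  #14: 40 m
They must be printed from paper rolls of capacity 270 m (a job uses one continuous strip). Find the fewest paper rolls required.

7

Total = 200 + 190 + 180 + 170 + 150 + 150 + 150 + 90 + 70 + 70 + 70 + 50 + 40 + 40 = 1620 m.
Lower bound: ⌈1620/270⌉ = 6 paper rolls.
Also, 7 print jobs each exceed 135 m, and no two of those can share a roll, so at least 7 paper rolls are needed.
A packing using 7 paper rolls:
  roll 1: 200 + 70 = 270
  roll 2: 190 + 70 = 260
  roll 3: 180 + 90 = 270
  roll 4: 170 + 70 = 240
  roll 5: 150 + 50 + 40 = 240
  roll 6: 150 + 40 = 190
  roll 7: 150 = 150
This matches the lower bound, so 7 is optimal.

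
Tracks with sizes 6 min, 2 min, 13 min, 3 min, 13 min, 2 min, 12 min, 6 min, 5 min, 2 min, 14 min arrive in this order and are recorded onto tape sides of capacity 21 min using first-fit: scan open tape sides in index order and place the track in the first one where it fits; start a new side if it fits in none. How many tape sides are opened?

4

  6 → side 1 (new)  [load 6/21]
  2 → side 1  [load 8/21]
  13 → side 1  [load 21/21]
  3 → side 2 (new)  [load 3/21]
  13 → side 2  [load 16/21]
  2 → side 2  [load 18/21]
  12 → side 3 (new)  [load 12/21]
  6 → side 3  [load 18/21]
  5 → side 4 (new)  [load 5/21]
  2 → side 2  [load 20/21]
  14 → side 4  [load 19/21]
4 tape sides opened.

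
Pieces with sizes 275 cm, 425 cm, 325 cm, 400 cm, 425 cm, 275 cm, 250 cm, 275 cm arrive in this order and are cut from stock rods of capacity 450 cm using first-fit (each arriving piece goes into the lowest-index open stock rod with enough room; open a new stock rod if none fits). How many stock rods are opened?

  275 → stock rod 1 (new)  [load 275/450]
  425 → stock rod 2 (new)  [load 425/450]
  325 → stock rod 3 (new)  [load 325/450]
  400 → stock rod 4 (new)  [load 400/450]
  425 → stock rod 5 (new)  [load 425/450]
  275 → stock rod 6 (new)  [load 275/450]
  250 → stock rod 7 (new)  [load 250/450]
  275 → stock rod 8 (new)  [load 275/450]
8 stock rods opened.

8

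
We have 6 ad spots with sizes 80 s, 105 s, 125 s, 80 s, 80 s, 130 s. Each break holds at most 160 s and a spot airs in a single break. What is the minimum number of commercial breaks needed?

5

Total = 130 + 125 + 105 + 80 + 80 + 80 = 600 s.
Lower bound: ⌈600/160⌉ = 4 commercial breaks.
A packing using 5 commercial breaks:
  break 1: 130 = 130
  break 2: 125 = 125
  break 3: 105 = 105
  break 4: 80 + 80 = 160
  break 5: 80 = 80
No arrangement into 4 commercial breaks stays within capacity, so 5 is optimal.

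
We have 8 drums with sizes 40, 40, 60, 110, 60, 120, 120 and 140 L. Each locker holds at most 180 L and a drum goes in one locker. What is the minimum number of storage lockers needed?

4

Total = 140 + 120 + 120 + 110 + 60 + 60 + 40 + 40 = 690 L.
Lower bound: ⌈690/180⌉ = 4 storage lockers.
A packing using 4 storage lockers:
  locker 1: 140 + 40 = 180
  locker 2: 120 + 60 = 180
  locker 3: 120 + 60 = 180
  locker 4: 110 + 40 = 150
This matches the lower bound, so 4 is optimal.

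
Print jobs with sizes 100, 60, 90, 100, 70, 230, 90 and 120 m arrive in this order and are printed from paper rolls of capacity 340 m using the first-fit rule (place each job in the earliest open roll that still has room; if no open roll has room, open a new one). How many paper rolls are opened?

  100 → roll 1 (new)  [load 100/340]
  60 → roll 1  [load 160/340]
  90 → roll 1  [load 250/340]
  100 → roll 2 (new)  [load 100/340]
  70 → roll 1  [load 320/340]
  230 → roll 2  [load 330/340]
  90 → roll 3 (new)  [load 90/340]
  120 → roll 3  [load 210/340]
3 paper rolls opened.

3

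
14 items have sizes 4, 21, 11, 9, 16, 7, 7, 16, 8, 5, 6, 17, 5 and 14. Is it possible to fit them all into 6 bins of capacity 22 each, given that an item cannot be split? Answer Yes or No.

No

Total = 146; ⌈146/22⌉ = 7.
At least 7 bins are required, but only 6 are allowed.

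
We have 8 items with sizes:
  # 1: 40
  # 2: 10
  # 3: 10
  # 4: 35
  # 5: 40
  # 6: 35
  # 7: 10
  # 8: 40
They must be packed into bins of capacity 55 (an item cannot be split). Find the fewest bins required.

Total = 40 + 40 + 40 + 35 + 35 + 10 + 10 + 10 = 220.
Lower bound: ⌈220/55⌉ = 4 bins.
Also, 5 items each exceed 55/2, and no two of those can share a bin, so at least 5 bins are needed.
A packing using 5 bins:
  bin 1: 40 + 10 = 50
  bin 2: 40 + 10 = 50
  bin 3: 40 + 10 = 50
  bin 4: 35 = 35
  bin 5: 35 = 35
This matches the lower bound, so 5 is optimal.

5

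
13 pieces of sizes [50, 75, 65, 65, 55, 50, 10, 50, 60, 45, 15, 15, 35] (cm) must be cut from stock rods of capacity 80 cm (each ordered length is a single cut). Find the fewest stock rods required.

Total = 75 + 65 + 65 + 60 + 55 + 50 + 50 + 50 + 45 + 35 + 15 + 15 + 10 = 590 cm.
Lower bound: ⌈590/80⌉ = 8 stock rods.
Also, 9 pieces each exceed 40 cm, and no two of those can share a stock rod, so at least 9 stock rods are needed.
A packing using 9 stock rods:
  stock rod 1: 75 = 75
  stock rod 2: 65 + 15 = 80
  stock rod 3: 65 + 15 = 80
  stock rod 4: 60 + 10 = 70
  stock rod 5: 55 = 55
  stock rod 6: 50 = 50
  stock rod 7: 50 = 50
  stock rod 8: 50 = 50
  stock rod 9: 45 + 35 = 80
This matches the lower bound, so 9 is optimal.

9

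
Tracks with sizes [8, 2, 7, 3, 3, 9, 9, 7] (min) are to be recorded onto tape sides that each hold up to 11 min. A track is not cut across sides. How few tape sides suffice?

5

Total = 9 + 9 + 8 + 7 + 7 + 3 + 3 + 2 = 48 min.
Lower bound: ⌈48/11⌉ = 5 tape sides.
A packing using 5 tape sides:
  side 1: 9 + 2 = 11
  side 2: 9 = 9
  side 3: 8 + 3 = 11
  side 4: 7 + 3 = 10
  side 5: 7 = 7
This matches the lower bound, so 5 is optimal.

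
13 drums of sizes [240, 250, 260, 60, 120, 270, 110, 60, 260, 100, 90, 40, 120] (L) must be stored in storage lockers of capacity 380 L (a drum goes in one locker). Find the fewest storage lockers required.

Total = 270 + 260 + 260 + 250 + 240 + 120 + 120 + 110 + 100 + 90 + 60 + 60 + 40 = 1980 L.
Lower bound: ⌈1980/380⌉ = 6 storage lockers.
A packing using 6 storage lockers:
  locker 1: 270 + 110 = 380
  locker 2: 260 + 120 = 380
  locker 3: 260 + 120 = 380
  locker 4: 250 + 100 = 350
  locker 5: 240 + 90 + 40 = 370
  locker 6: 60 + 60 = 120
This matches the lower bound, so 6 is optimal.

6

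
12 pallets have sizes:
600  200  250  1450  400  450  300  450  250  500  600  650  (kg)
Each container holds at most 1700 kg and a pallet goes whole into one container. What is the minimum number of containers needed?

Total = 1450 + 650 + 600 + 600 + 500 + 450 + 450 + 400 + 300 + 250 + 250 + 200 = 6100 kg.
Lower bound: ⌈6100/1700⌉ = 4 containers.
A packing using 4 containers:
  container 1: 1450 + 250 = 1700
  container 2: 650 + 600 + 450 = 1700
  container 3: 600 + 500 + 450 = 1550
  container 4: 400 + 300 + 250 + 200 = 1150
This matches the lower bound, so 4 is optimal.

4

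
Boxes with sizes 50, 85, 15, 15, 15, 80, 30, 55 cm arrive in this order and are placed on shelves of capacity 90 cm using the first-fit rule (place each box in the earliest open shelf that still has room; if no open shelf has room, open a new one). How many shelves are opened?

  50 → shelf 1 (new)  [load 50/90]
  85 → shelf 2 (new)  [load 85/90]
  15 → shelf 1  [load 65/90]
  15 → shelf 1  [load 80/90]
  15 → shelf 3 (new)  [load 15/90]
  80 → shelf 4 (new)  [load 80/90]
  30 → shelf 3  [load 45/90]
  55 → shelf 5 (new)  [load 55/90]
5 shelves opened.

5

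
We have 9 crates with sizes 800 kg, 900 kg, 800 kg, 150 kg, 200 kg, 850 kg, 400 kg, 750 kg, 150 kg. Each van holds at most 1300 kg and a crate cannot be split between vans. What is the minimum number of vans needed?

Total = 900 + 850 + 800 + 800 + 750 + 400 + 200 + 150 + 150 = 5000 kg.
Lower bound: ⌈5000/1300⌉ = 4 vans.
Also, 5 crates each exceed 650 kg, and no two of those can share a van, so at least 5 vans are needed.
A packing using 5 vans:
  van 1: 900 + 400 = 1300
  van 2: 850 + 200 + 150 = 1200
  van 3: 800 + 150 = 950
  van 4: 800 = 800
  van 5: 750 = 750
This matches the lower bound, so 5 is optimal.

5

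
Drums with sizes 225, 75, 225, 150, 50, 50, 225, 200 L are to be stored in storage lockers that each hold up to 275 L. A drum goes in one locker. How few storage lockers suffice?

Total = 225 + 225 + 225 + 200 + 150 + 75 + 50 + 50 = 1200 L.
Lower bound: ⌈1200/275⌉ = 5 storage lockers.
A packing using 5 storage lockers:
  locker 1: 225 + 50 = 275
  locker 2: 225 + 50 = 275
  locker 3: 225 = 225
  locker 4: 200 + 75 = 275
  locker 5: 150 = 150
This matches the lower bound, so 5 is optimal.

5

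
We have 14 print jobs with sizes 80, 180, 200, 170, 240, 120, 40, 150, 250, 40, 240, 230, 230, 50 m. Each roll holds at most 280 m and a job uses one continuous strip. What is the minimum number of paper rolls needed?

Total = 250 + 240 + 240 + 230 + 230 + 200 + 180 + 170 + 150 + 120 + 80 + 50 + 40 + 40 = 2220 m.
Lower bound: ⌈2220/280⌉ = 8 paper rolls.
Also, 9 print jobs each exceed 140 m, and no two of those can share a roll, so at least 9 paper rolls are needed.
A packing using 9 paper rolls:
  roll 1: 250 = 250
  roll 2: 240 + 40 = 280
  roll 3: 240 + 40 = 280
  roll 4: 230 + 50 = 280
  roll 5: 230 = 230
  roll 6: 200 + 80 = 280
  roll 7: 180 = 180
  roll 8: 170 = 170
  roll 9: 150 + 120 = 270
This matches the lower bound, so 9 is optimal.

9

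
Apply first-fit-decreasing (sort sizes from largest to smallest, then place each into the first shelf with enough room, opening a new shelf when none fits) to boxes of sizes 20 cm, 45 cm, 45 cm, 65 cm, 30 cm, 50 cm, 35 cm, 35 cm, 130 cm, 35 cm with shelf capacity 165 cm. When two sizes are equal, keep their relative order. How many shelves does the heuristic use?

3

Sorted descending: 130, 65, 50, 45, 45, 35, 35, 35, 30, 20.
  130 → shelf 1 (new)  [load 130/165]
  65 → shelf 2 (new)  [load 65/165]
  50 → shelf 2  [load 115/165]
  45 → shelf 2  [load 160/165]
  45 → shelf 3 (new)  [load 45/165]
  35 → shelf 1  [load 165/165]
  35 → shelf 3  [load 80/165]
  35 → shelf 3  [load 115/165]
  30 → shelf 3  [load 145/165]
  20 → shelf 3  [load 165/165]
3 shelves opened.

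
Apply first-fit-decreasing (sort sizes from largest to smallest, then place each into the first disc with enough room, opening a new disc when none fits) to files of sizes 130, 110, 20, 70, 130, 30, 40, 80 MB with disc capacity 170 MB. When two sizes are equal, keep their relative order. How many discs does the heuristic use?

4

Sorted descending: 130, 130, 110, 80, 70, 40, 30, 20.
  130 → disc 1 (new)  [load 130/170]
  130 → disc 2 (new)  [load 130/170]
  110 → disc 3 (new)  [load 110/170]
  80 → disc 4 (new)  [load 80/170]
  70 → disc 4  [load 150/170]
  40 → disc 1  [load 170/170]
  30 → disc 2  [load 160/170]
  20 → disc 3  [load 130/170]
4 discs opened.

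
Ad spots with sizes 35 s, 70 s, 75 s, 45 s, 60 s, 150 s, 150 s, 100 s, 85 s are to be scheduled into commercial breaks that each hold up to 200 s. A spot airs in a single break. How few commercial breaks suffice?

Total = 150 + 150 + 100 + 85 + 75 + 70 + 60 + 45 + 35 = 770 s.
Lower bound: ⌈770/200⌉ = 4 commercial breaks.
A packing using 5 commercial breaks:
  break 1: 150 + 45 = 195
  break 2: 150 + 35 = 185
  break 3: 100 + 85 = 185
  break 4: 75 + 70 = 145
  break 5: 60 = 60
No arrangement into 4 commercial breaks stays within capacity, so 5 is optimal.

5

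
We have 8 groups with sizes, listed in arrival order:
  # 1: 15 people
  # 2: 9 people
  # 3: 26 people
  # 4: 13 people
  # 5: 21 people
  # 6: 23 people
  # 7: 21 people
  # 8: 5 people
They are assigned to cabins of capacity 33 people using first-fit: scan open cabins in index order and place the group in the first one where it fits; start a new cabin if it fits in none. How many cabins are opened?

6

  15 → cabin 1 (new)  [load 15/33]
  9 → cabin 1  [load 24/33]
  26 → cabin 2 (new)  [load 26/33]
  13 → cabin 3 (new)  [load 13/33]
  21 → cabin 4 (new)  [load 21/33]
  23 → cabin 5 (new)  [load 23/33]
  21 → cabin 6 (new)  [load 21/33]
  5 → cabin 1  [load 29/33]
6 cabins opened.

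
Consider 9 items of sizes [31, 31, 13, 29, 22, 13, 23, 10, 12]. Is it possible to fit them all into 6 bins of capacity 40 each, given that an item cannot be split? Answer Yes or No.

A valid assignment using 6 bins:
  bin 1: 31 = 31
  bin 2: 31 = 31
  bin 3: 29 + 10 = 39
  bin 4: 23 + 13 = 36
  bin 5: 22 + 13 = 35
  bin 6: 12 = 12
Every load is within 40, so 6 bins suffice.

Yes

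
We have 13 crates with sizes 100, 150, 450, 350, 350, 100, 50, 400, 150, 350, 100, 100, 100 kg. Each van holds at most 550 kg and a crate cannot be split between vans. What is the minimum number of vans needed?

Total = 450 + 400 + 350 + 350 + 350 + 150 + 150 + 100 + 100 + 100 + 100 + 100 + 50 = 2750 kg.
Lower bound: ⌈2750/550⌉ = 5 vans.
A packing using 5 vans:
  van 1: 450 + 100 = 550
  van 2: 400 + 150 = 550
  van 3: 350 + 150 + 50 = 550
  van 4: 350 + 100 + 100 = 550
  van 5: 350 + 100 + 100 = 550
This matches the lower bound, so 5 is optimal.

5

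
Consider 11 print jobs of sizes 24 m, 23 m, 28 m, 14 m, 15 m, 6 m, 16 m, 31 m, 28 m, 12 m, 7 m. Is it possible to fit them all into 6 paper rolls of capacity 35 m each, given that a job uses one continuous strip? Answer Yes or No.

Total = 204 m; ⌈204/35⌉ = 6.
The bound of 6 does not rule out 6, but exhaustive search shows no assignment into 6 paper rolls of capacity 35 m exists — the minimum is 7.

No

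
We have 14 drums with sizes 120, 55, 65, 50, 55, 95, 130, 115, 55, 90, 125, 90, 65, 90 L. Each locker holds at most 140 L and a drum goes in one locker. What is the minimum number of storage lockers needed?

Total = 130 + 125 + 120 + 115 + 95 + 90 + 90 + 90 + 65 + 65 + 55 + 55 + 55 + 50 = 1200 L.
Lower bound: ⌈1200/140⌉ = 9 storage lockers.
A packing using 11 storage lockers:
  locker 1: 130 = 130
  locker 2: 125 = 125
  locker 3: 120 = 120
  locker 4: 115 = 115
  locker 5: 95 = 95
  locker 6: 90 + 50 = 140
  locker 7: 90 = 90
  locker 8: 90 = 90
  locker 9: 65 + 65 = 130
  locker 10: 55 + 55 = 110
  locker 11: 55 = 55
No arrangement into 10 storage lockers stays within capacity, so 11 is optimal.

11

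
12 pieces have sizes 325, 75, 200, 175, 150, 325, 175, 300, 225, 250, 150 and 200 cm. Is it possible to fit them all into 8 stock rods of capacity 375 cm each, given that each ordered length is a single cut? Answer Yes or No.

A valid assignment using 8 stock rods:
  stock rod 1: 325 = 325
  stock rod 2: 325 = 325
  stock rod 3: 300 + 75 = 375
  stock rod 4: 250 = 250
  stock rod 5: 225 + 150 = 375
  stock rod 6: 200 + 175 = 375
  stock rod 7: 200 + 175 = 375
  stock rod 8: 150 = 150
Every load is within 375 cm, so 8 stock rods suffice.

Yes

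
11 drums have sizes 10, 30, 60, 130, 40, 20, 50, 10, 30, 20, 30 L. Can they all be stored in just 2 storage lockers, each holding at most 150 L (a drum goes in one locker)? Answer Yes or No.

Total = 430 L; ⌈430/150⌉ = 3.
At least 3 storage lockers are required, but only 2 are allowed.

No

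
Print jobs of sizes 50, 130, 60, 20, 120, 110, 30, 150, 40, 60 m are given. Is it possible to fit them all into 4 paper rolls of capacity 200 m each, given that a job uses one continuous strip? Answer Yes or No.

Yes

A valid assignment using 4 paper rolls:
  roll 1: 150 + 50 = 200
  roll 2: 130 + 60 = 190
  roll 3: 120 + 60 + 20 = 200
  roll 4: 110 + 40 + 30 = 180
Every load is within 200 m, so 4 paper rolls suffice.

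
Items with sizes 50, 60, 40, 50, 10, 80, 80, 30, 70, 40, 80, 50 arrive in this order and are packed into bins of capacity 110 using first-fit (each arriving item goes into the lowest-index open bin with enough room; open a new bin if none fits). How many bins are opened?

7

  50 → bin 1 (new)  [load 50/110]
  60 → bin 1  [load 110/110]
  40 → bin 2 (new)  [load 40/110]
  50 → bin 2  [load 90/110]
  10 → bin 2  [load 100/110]
  80 → bin 3 (new)  [load 80/110]
  80 → bin 4 (new)  [load 80/110]
  30 → bin 3  [load 110/110]
  70 → bin 5 (new)  [load 70/110]
  40 → bin 5  [load 110/110]
  80 → bin 6 (new)  [load 80/110]
  50 → bin 7 (new)  [load 50/110]
7 bins opened.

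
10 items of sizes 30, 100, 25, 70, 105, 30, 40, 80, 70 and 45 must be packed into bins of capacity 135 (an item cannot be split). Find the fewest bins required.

Total = 105 + 100 + 80 + 70 + 70 + 45 + 40 + 30 + 30 + 25 = 595.
Lower bound: ⌈595/135⌉ = 5 bins.
A packing using 5 bins:
  bin 1: 105 + 30 = 135
  bin 2: 100 + 30 = 130
  bin 3: 80 + 45 = 125
  bin 4: 70 + 40 + 25 = 135
  bin 5: 70 = 70
This matches the lower bound, so 5 is optimal.

5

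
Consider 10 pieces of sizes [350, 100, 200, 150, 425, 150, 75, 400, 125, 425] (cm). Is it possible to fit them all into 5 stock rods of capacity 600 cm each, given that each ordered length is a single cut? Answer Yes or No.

Yes

A valid assignment using 5 stock rods:
  stock rod 1: 425 + 150 = 575
  stock rod 2: 425 + 150 = 575
  stock rod 3: 400 + 200 = 600
  stock rod 4: 350 + 125 + 100 = 575
  stock rod 5: 75 = 75
Every load is within 600 cm, so 5 stock rods suffice.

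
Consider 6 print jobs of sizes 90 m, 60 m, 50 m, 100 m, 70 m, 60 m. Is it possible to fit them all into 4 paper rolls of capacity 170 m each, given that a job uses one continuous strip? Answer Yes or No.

A valid assignment using 3 paper rolls:
  roll 1: 100 + 70 = 170
  roll 2: 90 + 60 = 150
  roll 3: 60 + 50 = 110
That uses only 3 ≤ 4, so 4 paper rolls are enough.

Yes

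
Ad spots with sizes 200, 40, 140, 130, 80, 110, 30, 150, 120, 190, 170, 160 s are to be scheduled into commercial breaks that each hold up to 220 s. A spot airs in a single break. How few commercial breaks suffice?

9

Total = 200 + 190 + 170 + 160 + 150 + 140 + 130 + 120 + 110 + 80 + 40 + 30 = 1520 s.
Lower bound: ⌈1520/220⌉ = 7 commercial breaks.
Also, 8 ad spots each exceed 110 s, and no two of those can share a break, so at least 8 commercial breaks are needed.
A packing using 9 commercial breaks:
  break 1: 200 = 200
  break 2: 190 + 30 = 220
  break 3: 170 + 40 = 210
  break 4: 160 = 160
  break 5: 150 = 150
  break 6: 140 + 80 = 220
  break 7: 130 = 130
  break 8: 120 = 120
  break 9: 110 = 110
No arrangement into 8 commercial breaks stays within capacity, so 9 is optimal.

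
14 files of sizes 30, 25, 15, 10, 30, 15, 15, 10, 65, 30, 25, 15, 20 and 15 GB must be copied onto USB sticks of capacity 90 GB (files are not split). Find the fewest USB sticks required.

4

Total = 65 + 30 + 30 + 30 + 25 + 25 + 20 + 15 + 15 + 15 + 15 + 15 + 10 + 10 = 320 GB.
Lower bound: ⌈320/90⌉ = 4 USB sticks.
A packing using 4 USB sticks:
  USB stick 1: 65 + 25 = 90
  USB stick 2: 30 + 30 + 30 = 90
  USB stick 3: 25 + 20 + 15 + 15 + 15 = 90
  USB stick 4: 15 + 15 + 10 + 10 = 50
This matches the lower bound, so 4 is optimal.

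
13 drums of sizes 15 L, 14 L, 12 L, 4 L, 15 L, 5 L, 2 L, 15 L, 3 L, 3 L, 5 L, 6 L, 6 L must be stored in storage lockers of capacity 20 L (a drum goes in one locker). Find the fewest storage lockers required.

Total = 15 + 15 + 15 + 14 + 12 + 6 + 6 + 5 + 5 + 4 + 3 + 3 + 2 = 105 L.
Lower bound: ⌈105/20⌉ = 6 storage lockers.
A packing using 6 storage lockers:
  locker 1: 15 + 5 = 20
  locker 2: 15 + 5 = 20
  locker 3: 15 + 4 = 19
  locker 4: 14 + 6 = 20
  locker 5: 12 + 6 + 2 = 20
  locker 6: 3 + 3 = 6
This matches the lower bound, so 6 is optimal.

6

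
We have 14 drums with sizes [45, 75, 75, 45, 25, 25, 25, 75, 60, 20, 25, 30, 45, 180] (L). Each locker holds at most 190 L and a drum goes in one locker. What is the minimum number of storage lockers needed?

Total = 180 + 75 + 75 + 75 + 60 + 45 + 45 + 45 + 30 + 25 + 25 + 25 + 25 + 20 = 750 L.
Lower bound: ⌈750/190⌉ = 4 storage lockers.
A packing using 4 storage lockers:
  locker 1: 180 = 180
  locker 2: 75 + 60 + 30 + 25 = 190
  locker 3: 75 + 45 + 45 + 25 = 190
  locker 4: 75 + 45 + 25 + 25 + 20 = 190
This matches the lower bound, so 4 is optimal.

4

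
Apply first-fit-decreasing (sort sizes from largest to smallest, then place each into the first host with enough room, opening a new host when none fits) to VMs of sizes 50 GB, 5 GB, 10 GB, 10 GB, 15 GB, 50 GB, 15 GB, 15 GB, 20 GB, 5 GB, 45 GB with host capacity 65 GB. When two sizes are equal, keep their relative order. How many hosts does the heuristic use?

4

Sorted descending: 50, 50, 45, 20, 15, 15, 15, 10, 10, 5, 5.
  50 → host 1 (new)  [load 50/65]
  50 → host 2 (new)  [load 50/65]
  45 → host 3 (new)  [load 45/65]
  20 → host 3  [load 65/65]
  15 → host 1  [load 65/65]
  15 → host 2  [load 65/65]
  15 → host 4 (new)  [load 15/65]
  10 → host 4  [load 25/65]
  10 → host 4  [load 35/65]
  5 → host 4  [load 40/65]
  5 → host 4  [load 45/65]
4 hosts opened.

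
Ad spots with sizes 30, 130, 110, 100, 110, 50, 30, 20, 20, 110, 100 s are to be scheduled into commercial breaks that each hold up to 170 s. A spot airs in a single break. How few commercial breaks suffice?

Total = 130 + 110 + 110 + 110 + 100 + 100 + 50 + 30 + 30 + 20 + 20 = 810 s.
Lower bound: ⌈810/170⌉ = 5 commercial breaks.
Also, 6 ad spots each exceed 85 s, and no two of those can share a break, so at least 6 commercial breaks are needed.
A packing using 6 commercial breaks:
  break 1: 130 + 30 = 160
  break 2: 110 + 50 = 160
  break 3: 110 + 30 + 20 = 160
  break 4: 110 + 20 = 130
  break 5: 100 = 100
  break 6: 100 = 100
This matches the lower bound, so 6 is optimal.

6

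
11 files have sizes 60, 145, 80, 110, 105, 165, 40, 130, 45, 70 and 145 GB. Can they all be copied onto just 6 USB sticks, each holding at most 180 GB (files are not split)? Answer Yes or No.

No

Total = 1095 GB; ⌈1095/180⌉ = 7.
At least 7 USB sticks are required, but only 6 are allowed.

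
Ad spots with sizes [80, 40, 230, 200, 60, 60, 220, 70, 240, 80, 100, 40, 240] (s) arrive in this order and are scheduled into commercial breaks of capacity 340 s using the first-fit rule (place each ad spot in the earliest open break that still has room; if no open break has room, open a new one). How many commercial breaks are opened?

6

  80 → break 1 (new)  [load 80/340]
  40 → break 1  [load 120/340]
  230 → break 2 (new)  [load 230/340]
  200 → break 1  [load 320/340]
  60 → break 2  [load 290/340]
  60 → break 3 (new)  [load 60/340]
  220 → break 3  [load 280/340]
  70 → break 4 (new)  [load 70/340]
  240 → break 4  [load 310/340]
  80 → break 5 (new)  [load 80/340]
  100 → break 5  [load 180/340]
  40 → break 2  [load 330/340]
  240 → break 6 (new)  [load 240/340]
6 commercial breaks opened.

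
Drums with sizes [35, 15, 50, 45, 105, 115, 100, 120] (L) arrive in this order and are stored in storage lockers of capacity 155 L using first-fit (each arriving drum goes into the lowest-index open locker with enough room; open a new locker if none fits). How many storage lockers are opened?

5

  35 → locker 1 (new)  [load 35/155]
  15 → locker 1  [load 50/155]
  50 → locker 1  [load 100/155]
  45 → locker 1  [load 145/155]
  105 → locker 2 (new)  [load 105/155]
  115 → locker 3 (new)  [load 115/155]
  100 → locker 4 (new)  [load 100/155]
  120 → locker 5 (new)  [load 120/155]
5 storage lockers opened.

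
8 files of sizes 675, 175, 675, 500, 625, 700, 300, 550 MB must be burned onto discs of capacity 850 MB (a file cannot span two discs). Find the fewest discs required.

Total = 700 + 675 + 675 + 625 + 550 + 500 + 300 + 175 = 4200 MB.
Lower bound: ⌈4200/850⌉ = 5 discs.
Also, 6 files each exceed 425 MB, and no two of those can share a disc, so at least 6 discs are needed.
A packing using 6 discs:
  disc 1: 700 = 700
  disc 2: 675 + 175 = 850
  disc 3: 675 = 675
  disc 4: 625 = 625
  disc 5: 550 + 300 = 850
  disc 6: 500 = 500
This matches the lower bound, so 6 is optimal.

6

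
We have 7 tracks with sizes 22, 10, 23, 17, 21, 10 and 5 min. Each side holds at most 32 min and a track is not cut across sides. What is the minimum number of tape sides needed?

4

Total = 23 + 22 + 21 + 17 + 10 + 10 + 5 = 108 min.
Lower bound: ⌈108/32⌉ = 4 tape sides.
A packing using 4 tape sides:
  side 1: 23 + 5 = 28
  side 2: 22 + 10 = 32
  side 3: 21 + 10 = 31
  side 4: 17 = 17
This matches the lower bound, so 4 is optimal.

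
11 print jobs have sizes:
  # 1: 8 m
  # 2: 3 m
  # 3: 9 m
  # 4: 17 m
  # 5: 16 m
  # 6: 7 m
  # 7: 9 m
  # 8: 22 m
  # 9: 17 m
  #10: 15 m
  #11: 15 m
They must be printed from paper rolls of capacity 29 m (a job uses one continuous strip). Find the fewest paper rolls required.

6

Total = 22 + 17 + 17 + 16 + 15 + 15 + 9 + 9 + 8 + 7 + 3 = 138 m.
Lower bound: ⌈138/29⌉ = 5 paper rolls.
Also, 6 print jobs each exceed 29/2 m, and no two of those can share a roll, so at least 6 paper rolls are needed.
A packing using 6 paper rolls:
  roll 1: 22 + 7 = 29
  roll 2: 17 + 9 + 3 = 29
  roll 3: 17 + 9 = 26
  roll 4: 16 + 8 = 24
  roll 5: 15 = 15
  roll 6: 15 = 15
This matches the lower bound, so 6 is optimal.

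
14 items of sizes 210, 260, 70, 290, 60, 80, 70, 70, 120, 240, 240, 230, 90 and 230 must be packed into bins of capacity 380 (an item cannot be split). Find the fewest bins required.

7

Total = 290 + 260 + 240 + 240 + 230 + 230 + 210 + 120 + 90 + 80 + 70 + 70 + 70 + 60 = 2260.
Lower bound: ⌈2260/380⌉ = 6 bins.
Also, 7 items each exceed 190, and no two of those can share a bin, so at least 7 bins are needed.
A packing using 7 bins:
  bin 1: 290 + 90 = 380
  bin 2: 260 + 120 = 380
  bin 3: 240 + 80 + 60 = 380
  bin 4: 240 + 70 + 70 = 380
  bin 5: 230 + 70 = 300
  bin 6: 230 = 230
  bin 7: 210 = 210
This matches the lower bound, so 7 is optimal.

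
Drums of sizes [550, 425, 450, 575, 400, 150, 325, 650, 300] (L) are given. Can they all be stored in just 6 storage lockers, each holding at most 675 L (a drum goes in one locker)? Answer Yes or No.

Total = 3825 L; ⌈3825/675⌉ = 6.
The bound of 6 does not rule out 6, but exhaustive search shows no assignment into 6 storage lockers of capacity 675 L exists — the minimum is 7.

No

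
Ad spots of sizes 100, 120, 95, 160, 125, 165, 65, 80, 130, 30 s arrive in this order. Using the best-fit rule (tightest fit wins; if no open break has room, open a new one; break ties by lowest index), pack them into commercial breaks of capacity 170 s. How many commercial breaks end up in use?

  100 → break 1 (new)  [load 100/170]
  120 → break 2 (new)  [load 120/170]
  95 → break 3 (new)  [load 95/170]
  160 → break 4 (new)  [load 160/170]
  125 → break 5 (new)  [load 125/170]
  165 → break 6 (new)  [load 165/170]
  65 → break 1  [load 165/170]
  80 → break 7 (new)  [load 80/170]
  130 → break 8 (new)  [load 130/170]
  30 → break 8  [load 160/170]
8 commercial breaks opened.

8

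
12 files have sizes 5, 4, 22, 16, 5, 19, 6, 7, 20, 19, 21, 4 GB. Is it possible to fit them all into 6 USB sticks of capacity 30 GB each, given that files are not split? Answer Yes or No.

A valid assignment using 6 USB sticks:
  USB stick 1: 22 + 7 = 29
  USB stick 2: 21 + 6 = 27
  USB stick 3: 20 + 5 + 5 = 30
  USB stick 4: 19 + 4 + 4 = 27
  USB stick 5: 19 = 19
  USB stick 6: 16 = 16
Every load is within 30 GB, so 6 USB sticks suffice.

Yes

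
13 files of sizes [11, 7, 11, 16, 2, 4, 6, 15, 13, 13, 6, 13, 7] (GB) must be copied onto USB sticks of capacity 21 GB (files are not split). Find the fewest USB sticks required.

7

Total = 16 + 15 + 13 + 13 + 13 + 11 + 11 + 7 + 7 + 6 + 6 + 4 + 2 = 124 GB.
Lower bound: ⌈124/21⌉ = 6 USB sticks.
Also, 7 files each exceed 21/2 GB, and no two of those can share a USB stick, so at least 7 USB sticks are needed.
A packing using 7 USB sticks:
  USB stick 1: 16 + 4 = 20
  USB stick 2: 15 + 6 = 21
  USB stick 3: 13 + 7 = 20
  USB stick 4: 13 + 7 = 20
  USB stick 5: 13 + 6 + 2 = 21
  USB stick 6: 11 = 11
  USB stick 7: 11 = 11
This matches the lower bound, so 7 is optimal.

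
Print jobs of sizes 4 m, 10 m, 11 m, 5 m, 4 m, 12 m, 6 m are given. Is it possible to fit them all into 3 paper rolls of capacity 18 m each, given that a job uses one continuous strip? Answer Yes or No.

Yes

A valid assignment using 3 paper rolls:
  roll 1: 12 + 6 = 18
  roll 2: 11 + 5 = 16
  roll 3: 10 + 4 + 4 = 18
Every load is within 18 m, so 3 paper rolls suffice.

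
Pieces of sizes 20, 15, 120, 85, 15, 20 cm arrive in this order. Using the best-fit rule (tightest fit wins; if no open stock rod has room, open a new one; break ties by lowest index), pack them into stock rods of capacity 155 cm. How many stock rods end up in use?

2

  20 → stock rod 1 (new)  [load 20/155]
  15 → stock rod 1  [load 35/155]
  120 → stock rod 1  [load 155/155]
  85 → stock rod 2 (new)  [load 85/155]
  15 → stock rod 2  [load 100/155]
  20 → stock rod 2  [load 120/155]
2 stock rods opened.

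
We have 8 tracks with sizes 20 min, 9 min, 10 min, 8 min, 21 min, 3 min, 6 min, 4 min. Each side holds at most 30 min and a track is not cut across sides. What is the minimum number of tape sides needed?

3

Total = 21 + 20 + 10 + 9 + 8 + 6 + 4 + 3 = 81 min.
Lower bound: ⌈81/30⌉ = 3 tape sides.
A packing using 3 tape sides:
  side 1: 21 + 9 = 30
  side 2: 20 + 10 = 30
  side 3: 8 + 6 + 4 + 3 = 21
This matches the lower bound, so 3 is optimal.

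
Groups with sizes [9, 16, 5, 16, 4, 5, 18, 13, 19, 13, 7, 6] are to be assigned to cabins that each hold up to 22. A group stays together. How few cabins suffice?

Total = 19 + 18 + 16 + 16 + 13 + 13 + 9 + 7 + 6 + 5 + 5 + 4 = 131.
Lower bound: ⌈131/22⌉ = 6 cabins.
A packing using 7 cabins:
  cabin 1: 19 = 19
  cabin 2: 18 + 4 = 22
  cabin 3: 16 + 6 = 22
  cabin 4: 16 + 5 = 21
  cabin 5: 13 + 9 = 22
  cabin 6: 13 + 7 = 20
  cabin 7: 5 = 5
No arrangement into 6 cabins stays within capacity, so 7 is optimal.

7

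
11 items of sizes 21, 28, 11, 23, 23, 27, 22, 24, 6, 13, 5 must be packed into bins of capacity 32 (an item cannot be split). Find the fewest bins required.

8

Total = 28 + 27 + 24 + 23 + 23 + 22 + 21 + 13 + 11 + 6 + 5 = 203.
Lower bound: ⌈203/32⌉ = 7 bins.
A packing using 8 bins:
  bin 1: 28 = 28
  bin 2: 27 + 5 = 32
  bin 3: 24 + 6 = 30
  bin 4: 23 = 23
  bin 5: 23 = 23
  bin 6: 22 = 22
  bin 7: 21 + 11 = 32
  bin 8: 13 = 13
No arrangement into 7 bins stays within capacity, so 8 is optimal.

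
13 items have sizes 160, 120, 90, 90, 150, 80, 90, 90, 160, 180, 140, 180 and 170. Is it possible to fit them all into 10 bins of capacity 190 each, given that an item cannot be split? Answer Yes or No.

Total = 1700; ⌈1700/190⌉ = 9.
The bound of 9 does not rule out 10, but exhaustive search shows no assignment into 10 bins of capacity 190 exists — the minimum is 11.

No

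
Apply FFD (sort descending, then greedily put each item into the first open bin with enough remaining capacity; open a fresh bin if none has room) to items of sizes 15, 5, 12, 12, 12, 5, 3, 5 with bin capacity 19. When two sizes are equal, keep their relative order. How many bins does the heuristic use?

4

Sorted descending: 15, 12, 12, 12, 5, 5, 5, 3.
  15 → bin 1 (new)  [load 15/19]
  12 → bin 2 (new)  [load 12/19]
  12 → bin 3 (new)  [load 12/19]
  12 → bin 4 (new)  [load 12/19]
  5 → bin 2  [load 17/19]
  5 → bin 3  [load 17/19]
  5 → bin 4  [load 17/19]
  3 → bin 1  [load 18/19]
4 bins opened.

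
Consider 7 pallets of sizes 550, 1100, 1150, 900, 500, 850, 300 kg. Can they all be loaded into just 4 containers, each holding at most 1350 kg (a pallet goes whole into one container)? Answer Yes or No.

No

Total = 5350 kg; ⌈5350/1350⌉ = 4.
The bound of 4 does not rule out 4, but exhaustive search shows no assignment into 4 containers of capacity 1350 kg exists — the minimum is 5.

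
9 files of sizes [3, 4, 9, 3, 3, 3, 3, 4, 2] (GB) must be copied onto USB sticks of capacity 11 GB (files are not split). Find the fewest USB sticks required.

Total = 9 + 4 + 4 + 3 + 3 + 3 + 3 + 3 + 2 = 34 GB.
Lower bound: ⌈34/11⌉ = 4 USB sticks.
A packing using 4 USB sticks:
  USB stick 1: 9 + 2 = 11
  USB stick 2: 4 + 4 + 3 = 11
  USB stick 3: 3 + 3 + 3 = 9
  USB stick 4: 3 = 3
This matches the lower bound, so 4 is optimal.

4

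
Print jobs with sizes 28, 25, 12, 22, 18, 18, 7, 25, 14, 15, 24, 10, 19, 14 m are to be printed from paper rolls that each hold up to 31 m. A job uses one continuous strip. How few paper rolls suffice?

Total = 28 + 25 + 25 + 24 + 22 + 19 + 18 + 18 + 15 + 14 + 14 + 12 + 10 + 7 = 251 m.
Lower bound: ⌈251/31⌉ = 9 paper rolls.
A packing using 10 paper rolls:
  roll 1: 28 = 28
  roll 2: 25 = 25
  roll 3: 25 = 25
  roll 4: 24 + 7 = 31
  roll 5: 22 = 22
  roll 6: 19 + 12 = 31
  roll 7: 18 + 10 = 28
  roll 8: 18 = 18
  roll 9: 15 + 14 = 29
  roll 10: 14 = 14
No arrangement into 9 paper rolls stays within capacity, so 10 is optimal.

10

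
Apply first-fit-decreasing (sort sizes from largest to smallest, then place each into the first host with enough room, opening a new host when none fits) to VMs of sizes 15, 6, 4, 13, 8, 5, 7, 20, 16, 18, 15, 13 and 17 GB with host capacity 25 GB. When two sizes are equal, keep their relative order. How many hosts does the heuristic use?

Sorted descending: 20, 18, 17, 16, 15, 15, 13, 13, 8, 7, 6, 5, 4.
  20 → host 1 (new)  [load 20/25]
  18 → host 2 (new)  [load 18/25]
  17 → host 3 (new)  [load 17/25]
  16 → host 4 (new)  [load 16/25]
  15 → host 5 (new)  [load 15/25]
  15 → host 6 (new)  [load 15/25]
  13 → host 7 (new)  [load 13/25]
  13 → host 8 (new)  [load 13/25]
  8 → host 3  [load 25/25]
  7 → host 2  [load 25/25]
  6 → host 4  [load 22/25]
  5 → host 1  [load 25/25]
  4 → host 5  [load 19/25]
8 hosts opened.

8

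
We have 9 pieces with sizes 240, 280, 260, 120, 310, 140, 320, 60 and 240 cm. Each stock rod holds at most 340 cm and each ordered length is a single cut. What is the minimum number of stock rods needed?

Total = 320 + 310 + 280 + 260 + 240 + 240 + 140 + 120 + 60 = 1970 cm.
Lower bound: ⌈1970/340⌉ = 6 stock rods.
A packing using 7 stock rods:
  stock rod 1: 320 = 320
  stock rod 2: 310 = 310
  stock rod 3: 280 + 60 = 340
  stock rod 4: 260 = 260
  stock rod 5: 240 = 240
  stock rod 6: 240 = 240
  stock rod 7: 140 + 120 = 260
No arrangement into 6 stock rods stays within capacity, so 7 is optimal.

7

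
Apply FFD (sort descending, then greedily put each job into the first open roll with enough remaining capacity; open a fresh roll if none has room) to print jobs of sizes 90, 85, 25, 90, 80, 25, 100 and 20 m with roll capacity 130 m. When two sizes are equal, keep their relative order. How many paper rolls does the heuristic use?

Sorted descending: 100, 90, 90, 85, 80, 25, 25, 20.
  100 → roll 1 (new)  [load 100/130]
  90 → roll 2 (new)  [load 90/130]
  90 → roll 3 (new)  [load 90/130]
  85 → roll 4 (new)  [load 85/130]
  80 → roll 5 (new)  [load 80/130]
  25 → roll 1  [load 125/130]
  25 → roll 2  [load 115/130]
  20 → roll 3  [load 110/130]
5 paper rolls opened.

5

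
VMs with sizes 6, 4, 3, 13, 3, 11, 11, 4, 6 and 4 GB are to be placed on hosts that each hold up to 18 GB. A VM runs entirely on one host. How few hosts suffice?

Total = 13 + 11 + 11 + 6 + 6 + 4 + 4 + 4 + 3 + 3 = 65 GB.
Lower bound: ⌈65/18⌉ = 4 hosts.
A packing using 4 hosts:
  host 1: 13 + 4 = 17
  host 2: 11 + 6 = 17
  host 3: 11 + 6 = 17
  host 4: 4 + 4 + 3 + 3 = 14
This matches the lower bound, so 4 is optimal.

4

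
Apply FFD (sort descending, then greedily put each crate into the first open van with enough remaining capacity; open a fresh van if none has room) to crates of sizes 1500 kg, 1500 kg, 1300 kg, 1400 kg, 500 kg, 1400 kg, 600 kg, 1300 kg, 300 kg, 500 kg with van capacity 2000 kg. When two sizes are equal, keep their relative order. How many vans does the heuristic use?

6

Sorted descending: 1500, 1500, 1400, 1400, 1300, 1300, 600, 500, 500, 300.
  1500 → van 1 (new)  [load 1500/2000]
  1500 → van 2 (new)  [load 1500/2000]
  1400 → van 3 (new)  [load 1400/2000]
  1400 → van 4 (new)  [load 1400/2000]
  1300 → van 5 (new)  [load 1300/2000]
  1300 → van 6 (new)  [load 1300/2000]
  600 → van 3  [load 2000/2000]
  500 → van 1  [load 2000/2000]
  500 → van 2  [load 2000/2000]
  300 → van 4  [load 1700/2000]
6 vans opened.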